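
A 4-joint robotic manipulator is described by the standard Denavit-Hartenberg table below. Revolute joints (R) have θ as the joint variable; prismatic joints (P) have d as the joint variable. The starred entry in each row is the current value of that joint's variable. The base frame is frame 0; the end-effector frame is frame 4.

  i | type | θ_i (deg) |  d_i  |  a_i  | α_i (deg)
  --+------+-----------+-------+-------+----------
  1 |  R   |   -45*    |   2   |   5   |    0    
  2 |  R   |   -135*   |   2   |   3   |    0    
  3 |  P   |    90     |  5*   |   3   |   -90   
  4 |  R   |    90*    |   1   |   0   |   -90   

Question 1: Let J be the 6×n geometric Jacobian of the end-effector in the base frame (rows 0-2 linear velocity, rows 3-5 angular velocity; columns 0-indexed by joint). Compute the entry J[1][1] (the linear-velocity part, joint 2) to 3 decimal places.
axis z_1 = (0.0000,0.0000,1.0000); lever o_n−o_1 = (-2.0000,-3.0000,7.0000)
cross product → J_v[:, 1] = (3.0000,-2.0000,0.0000)
J_ω[:, 1] = z_1
entry J[1][1] = -2.0000

-2.000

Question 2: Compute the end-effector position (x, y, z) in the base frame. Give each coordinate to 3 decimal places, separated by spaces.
after link 1: o_1 = (3.5355, -3.5355, 2.0000)
after link 2: o_2 = (0.5355, -3.5355, 4.0000)
after link 3: o_3 = (0.5355, -6.5355, 9.0000)
after link 4: o_4 = (1.5355, -6.5355, 9.0000)

1.536 -6.536 9.000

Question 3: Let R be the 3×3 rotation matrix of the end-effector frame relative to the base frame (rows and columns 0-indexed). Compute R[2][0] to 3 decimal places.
End-effector x-axis (col 0 of R) = (0.0000,-0.0000,-1.0000)
R[2][0] = -1.0000

-1.000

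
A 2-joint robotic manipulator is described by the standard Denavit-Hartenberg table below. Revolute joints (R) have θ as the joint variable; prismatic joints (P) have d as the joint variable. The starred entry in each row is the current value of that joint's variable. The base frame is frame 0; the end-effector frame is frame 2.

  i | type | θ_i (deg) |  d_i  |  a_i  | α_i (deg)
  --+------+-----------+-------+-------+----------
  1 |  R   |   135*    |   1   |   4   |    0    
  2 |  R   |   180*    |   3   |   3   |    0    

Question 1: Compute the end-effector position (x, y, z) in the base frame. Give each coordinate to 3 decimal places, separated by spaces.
-0.707 0.707 4.000

after link 1: o_1 = (-2.8284, 2.8284, 1.0000)
after link 2: o_2 = (-0.7071, 0.7071, 4.0000)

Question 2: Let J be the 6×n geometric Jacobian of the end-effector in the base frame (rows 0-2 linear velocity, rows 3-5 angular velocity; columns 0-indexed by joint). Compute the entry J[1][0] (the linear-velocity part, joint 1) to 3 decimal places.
axis z_0 = ẑ; lever o_n−o_0 = (-0.7071,0.7071,4.0000)
cross product → J_v[:, 0] = (-0.7071,-0.7071,0.0000)
J_ω[:, 0] = z_0
entry J[1][0] = -0.7071

-0.707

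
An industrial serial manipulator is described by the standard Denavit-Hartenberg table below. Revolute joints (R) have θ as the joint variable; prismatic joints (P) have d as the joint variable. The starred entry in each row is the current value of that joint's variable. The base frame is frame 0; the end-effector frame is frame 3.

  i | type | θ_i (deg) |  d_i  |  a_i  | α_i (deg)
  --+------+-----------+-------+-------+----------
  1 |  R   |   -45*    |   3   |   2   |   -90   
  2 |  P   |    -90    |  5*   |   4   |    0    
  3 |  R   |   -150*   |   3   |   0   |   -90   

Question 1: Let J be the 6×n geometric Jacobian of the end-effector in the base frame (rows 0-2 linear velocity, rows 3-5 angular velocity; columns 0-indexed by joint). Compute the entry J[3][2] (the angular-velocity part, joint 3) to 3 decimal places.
0.707

axis z_2 = (0.7071,0.7071,0.0000); lever o_n−o_2 = (2.1213,2.1213,0.0000)
cross product → J_v[:, 2] = (-0.0000,0.0000,0.0000)
J_ω[:, 2] = z_2
entry J[3][2] = 0.7071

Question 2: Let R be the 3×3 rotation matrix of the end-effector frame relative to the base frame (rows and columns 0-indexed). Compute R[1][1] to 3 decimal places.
-0.707

End-effector y-axis (col 1 of R) = (-0.7071,-0.7071,-0.0000)
R[1][1] = -0.7071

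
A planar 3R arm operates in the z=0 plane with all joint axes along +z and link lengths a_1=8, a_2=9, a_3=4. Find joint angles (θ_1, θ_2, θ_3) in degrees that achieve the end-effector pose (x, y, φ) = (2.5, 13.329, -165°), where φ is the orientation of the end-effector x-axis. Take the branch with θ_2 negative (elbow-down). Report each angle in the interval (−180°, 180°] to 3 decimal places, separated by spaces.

90.000 -44.997 149.997

wrist centre = target − a_3·(cos φ, sin φ) = (6.3637, 14.3643)
cos θ_2 = (246.8291−8²−9²)/(2·8·9) = 0.7071; θ_2 = -44.9968° (elbow-down)
β = atan2(14.3643,6.3637) = 66.1056°; ψ = atan2(-6.3636,14.3643) = -23.8940°
θ_1 = β − ψ = 89.9996°
θ_3 = φ − θ_1 − θ_2 = 149.9972° (wrapped to (-180°,180°])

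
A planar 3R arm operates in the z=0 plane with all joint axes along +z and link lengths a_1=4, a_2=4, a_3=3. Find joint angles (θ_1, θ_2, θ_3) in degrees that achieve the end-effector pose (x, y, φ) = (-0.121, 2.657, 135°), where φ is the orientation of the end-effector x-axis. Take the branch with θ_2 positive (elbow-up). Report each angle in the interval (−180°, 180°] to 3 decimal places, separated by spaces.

wrist centre = target − a_3·(cos φ, sin φ) = (2.0003, 0.5357)
cos θ_2 = (4.2882−4²−4²)/(2·4·4) = -0.8660; θ_2 = 149.9963° (elbow-up)
β = atan2(0.5357,2.0003) = 14.9919°; ψ = atan2(2.0002,0.5360) = 74.9981°
θ_1 = β − ψ = -60.0063°
θ_3 = φ − θ_1 − θ_2 = 45.0100° (wrapped to (-180°,180°])

-60.006 149.996 45.010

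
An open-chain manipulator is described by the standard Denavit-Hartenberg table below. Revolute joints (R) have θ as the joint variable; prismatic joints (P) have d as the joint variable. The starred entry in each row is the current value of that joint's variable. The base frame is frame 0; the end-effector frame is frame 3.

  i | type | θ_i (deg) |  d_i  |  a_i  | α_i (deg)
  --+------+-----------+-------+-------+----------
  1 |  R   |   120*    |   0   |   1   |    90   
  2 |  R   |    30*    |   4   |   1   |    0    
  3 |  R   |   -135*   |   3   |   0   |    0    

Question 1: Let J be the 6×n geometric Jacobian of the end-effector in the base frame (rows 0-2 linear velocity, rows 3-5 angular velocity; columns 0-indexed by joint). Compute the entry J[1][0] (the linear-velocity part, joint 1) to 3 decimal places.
5.129

axis z_0 = ẑ; lever o_n−o_0 = (5.1292,5.1160,0.5000)
cross product → J_v[:, 0] = (-5.1160,5.1292,0.0000)
J_ω[:, 0] = z_0
entry J[1][0] = 5.1292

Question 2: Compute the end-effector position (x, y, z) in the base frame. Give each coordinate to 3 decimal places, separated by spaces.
after link 1: o_1 = (-0.5000, 0.8660, 0.0000)
after link 2: o_2 = (2.5311, 3.6160, 0.5000)
after link 3: o_3 = (5.1292, 5.1160, 0.5000)

5.129 5.116 0.500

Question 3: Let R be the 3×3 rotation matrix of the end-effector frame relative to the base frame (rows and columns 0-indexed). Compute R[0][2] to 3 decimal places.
End-effector z-axis (col 2 of R) = (0.8660,0.5000,0.0000)
R[0][2] = 0.8660

0.866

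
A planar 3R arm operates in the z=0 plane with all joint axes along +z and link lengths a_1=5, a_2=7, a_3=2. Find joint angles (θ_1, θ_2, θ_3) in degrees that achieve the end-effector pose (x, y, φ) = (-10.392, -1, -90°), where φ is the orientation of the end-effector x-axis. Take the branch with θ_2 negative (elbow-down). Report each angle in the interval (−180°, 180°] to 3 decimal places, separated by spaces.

-149.997 -60.006 120.002

wrist centre = target − a_3·(cos φ, sin φ) = (-10.3920, 1.0000)
cos θ_2 = (108.9937−5²−7²)/(2·5·7) = 0.4999; θ_2 = -60.0060° (elbow-down)
β = atan2(1.0000,-10.3920) = 174.5035°; ψ = atan2(-6.0625,8.4994) = -35.5000°
θ_1 = β − ψ = 210.0035°
θ_3 = φ − θ_1 − θ_2 = 120.0025° (wrapped to (-180°,180°])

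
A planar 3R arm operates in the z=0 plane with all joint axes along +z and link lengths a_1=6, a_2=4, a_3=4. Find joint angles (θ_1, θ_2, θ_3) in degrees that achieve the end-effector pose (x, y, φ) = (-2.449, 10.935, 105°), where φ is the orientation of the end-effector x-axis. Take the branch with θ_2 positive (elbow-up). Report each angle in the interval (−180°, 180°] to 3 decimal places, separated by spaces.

67.616 89.998 -52.614

wrist centre = target − a_3·(cos φ, sin φ) = (-1.4137, 7.0713)
cos θ_2 = (52.0019−6²−4²)/(2·6·4) = 0.0000; θ_2 = 89.9978° (elbow-up)
β = atan2(7.0713,-1.4137) = 101.3058°; ψ = atan2(4.0000,6.0002) = 33.6894°
θ_1 = β − ψ = 67.6164°
θ_3 = φ − θ_1 − θ_2 = -52.6142° (wrapped to (-180°,180°])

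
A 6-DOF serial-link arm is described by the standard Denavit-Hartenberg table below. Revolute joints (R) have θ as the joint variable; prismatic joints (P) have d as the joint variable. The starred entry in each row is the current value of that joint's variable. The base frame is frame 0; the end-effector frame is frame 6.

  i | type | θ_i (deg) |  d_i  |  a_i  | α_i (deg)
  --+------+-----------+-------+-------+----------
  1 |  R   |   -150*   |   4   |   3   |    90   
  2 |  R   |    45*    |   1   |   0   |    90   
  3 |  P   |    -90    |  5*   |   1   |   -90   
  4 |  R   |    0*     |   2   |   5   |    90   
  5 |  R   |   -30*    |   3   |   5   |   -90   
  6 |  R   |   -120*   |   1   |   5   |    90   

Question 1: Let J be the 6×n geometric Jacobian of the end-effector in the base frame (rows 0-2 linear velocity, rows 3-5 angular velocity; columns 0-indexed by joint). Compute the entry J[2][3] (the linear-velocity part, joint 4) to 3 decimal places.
axis z_3 = (-0.6124,-0.3536,0.7071); lever o_n−o_3 = (-1.6458,-9.8011,-4.0405)
cross product → J_v[:, 3] = (8.3589,-3.6381,5.4200)
J_ω[:, 3] = z_3
entry J[2][3] = 5.4200

5.420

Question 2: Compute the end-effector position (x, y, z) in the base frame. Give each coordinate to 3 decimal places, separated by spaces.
after link 1: o_1 = (-2.5981, -1.5000, 4.0000)
after link 2: o_2 = (-3.0981, -0.6340, 4.0000)
after link 3: o_3 = (-5.6599, -3.2678, 0.4645)
after link 4: o_4 = (-4.3847, -8.3050, 1.8787)
after link 5: o_5 = (-2.5258, -12.2318, -2.0104)
after link 6: o_6 = (-7.3058, -13.0688, -3.5760)

-7.306 -13.069 -3.576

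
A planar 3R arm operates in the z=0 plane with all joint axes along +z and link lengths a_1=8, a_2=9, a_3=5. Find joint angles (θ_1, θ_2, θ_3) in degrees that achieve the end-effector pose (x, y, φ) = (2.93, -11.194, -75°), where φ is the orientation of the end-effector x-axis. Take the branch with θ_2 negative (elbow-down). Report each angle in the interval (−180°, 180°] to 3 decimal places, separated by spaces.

-0.004 -134.997 60.001

wrist centre = target − a_3·(cos φ, sin φ) = (1.6359, -6.3644)
cos θ_2 = (43.1814−8²−9²)/(2·8·9) = -0.7071; θ_2 = -134.9973° (elbow-down)
β = atan2(-6.3644,1.6359) = -75.5847°; ψ = atan2(-6.3643,1.6363) = -75.5808°
θ_1 = β − ψ = -0.0039°
θ_3 = φ − θ_1 − θ_2 = 60.0012° (wrapped to (-180°,180°])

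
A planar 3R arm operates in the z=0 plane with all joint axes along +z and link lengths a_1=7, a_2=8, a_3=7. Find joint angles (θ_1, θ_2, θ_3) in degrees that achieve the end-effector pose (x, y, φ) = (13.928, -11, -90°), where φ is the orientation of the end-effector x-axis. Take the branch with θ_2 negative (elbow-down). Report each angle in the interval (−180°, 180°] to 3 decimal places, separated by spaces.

wrist centre = target − a_3·(cos φ, sin φ) = (13.9280, -4.0000)
cos θ_2 = (209.9892−7²−8²)/(2·7·8) = 0.8660; θ_2 = -30.0058° (elbow-down)
β = atan2(-4.0000,13.9280) = -16.0236°; ψ = atan2(-4.0007,13.9278) = -16.0265°
θ_1 = β − ψ = 0.0029°
θ_3 = φ − θ_1 − θ_2 = -59.9971° (wrapped to (-180°,180°])

0.003 -30.006 -59.997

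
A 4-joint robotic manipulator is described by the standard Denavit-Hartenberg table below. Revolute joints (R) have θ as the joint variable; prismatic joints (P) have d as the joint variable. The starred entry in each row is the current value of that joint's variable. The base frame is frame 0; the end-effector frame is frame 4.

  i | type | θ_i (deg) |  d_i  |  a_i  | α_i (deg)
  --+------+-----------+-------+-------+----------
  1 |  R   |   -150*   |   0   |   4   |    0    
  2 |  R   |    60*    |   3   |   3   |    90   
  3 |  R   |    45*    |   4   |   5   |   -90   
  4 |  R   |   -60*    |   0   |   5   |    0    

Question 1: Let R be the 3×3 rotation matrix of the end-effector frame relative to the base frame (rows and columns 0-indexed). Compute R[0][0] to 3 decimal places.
-0.866

End-effector x-axis (col 0 of R) = (-0.8660,-0.3536,0.3536)
R[0][0] = -0.8660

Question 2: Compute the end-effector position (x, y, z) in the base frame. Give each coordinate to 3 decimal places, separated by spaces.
after link 1: o_1 = (-3.4641, -2.0000, 0.0000)
after link 2: o_2 = (-3.4641, -5.0000, 3.0000)
after link 3: o_3 = (-7.4641, -8.5355, 6.5355)
after link 4: o_4 = (-11.7942, -10.3033, 8.3033)

-11.794 -10.303 8.303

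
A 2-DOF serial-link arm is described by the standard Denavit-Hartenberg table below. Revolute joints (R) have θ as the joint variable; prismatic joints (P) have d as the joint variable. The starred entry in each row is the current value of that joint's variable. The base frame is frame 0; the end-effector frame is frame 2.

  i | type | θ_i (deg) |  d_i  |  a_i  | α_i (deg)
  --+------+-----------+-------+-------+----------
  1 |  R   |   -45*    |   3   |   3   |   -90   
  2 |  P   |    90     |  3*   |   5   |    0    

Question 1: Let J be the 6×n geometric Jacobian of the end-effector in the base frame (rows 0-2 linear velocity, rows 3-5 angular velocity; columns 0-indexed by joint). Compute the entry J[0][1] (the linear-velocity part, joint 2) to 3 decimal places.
prismatic axis z_1 = (0.7071,0.7071,0.0000)
J_v[:, 1] = z_1; J_ω[:, 1] = (0,0,0)
entry J[0][1] = 0.7071

0.707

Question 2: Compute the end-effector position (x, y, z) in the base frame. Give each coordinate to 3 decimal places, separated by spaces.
4.243 0.000 -2.000

after link 1: o_1 = (2.1213, -2.1213, 3.0000)
after link 2: o_2 = (4.2426, 0.0000, -2.0000)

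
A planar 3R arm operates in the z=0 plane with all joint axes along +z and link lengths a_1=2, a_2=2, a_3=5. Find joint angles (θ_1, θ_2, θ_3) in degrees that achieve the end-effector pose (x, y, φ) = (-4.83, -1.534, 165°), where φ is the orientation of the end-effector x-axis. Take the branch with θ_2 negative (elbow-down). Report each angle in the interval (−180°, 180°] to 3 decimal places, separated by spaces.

-45.001 -90.013 -59.986

wrist centre = target − a_3·(cos φ, sin φ) = (-0.0004, -2.8281)
cos θ_2 = (7.9981−2²−2²)/(2·2·2) = -0.0002; θ_2 = -90.0134° (elbow-down)
β = atan2(-2.8281,-0.0004) = -90.0075°; ψ = atan2(-2.0000,1.9995) = -45.0067°
θ_1 = β − ψ = -45.0008°
θ_3 = φ − θ_1 − θ_2 = -59.9858° (wrapped to (-180°,180°])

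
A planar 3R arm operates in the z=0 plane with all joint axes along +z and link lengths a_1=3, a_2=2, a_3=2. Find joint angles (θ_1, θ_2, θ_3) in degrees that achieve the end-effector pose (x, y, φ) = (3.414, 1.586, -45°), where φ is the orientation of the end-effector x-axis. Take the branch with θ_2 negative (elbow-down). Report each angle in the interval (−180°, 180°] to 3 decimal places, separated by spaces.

90.004 -89.998 -45.006

wrist centre = target − a_3·(cos φ, sin φ) = (1.9998, 3.0002)
cos θ_2 = (13.0004−3²−2²)/(2·3·2) = 0.0000; θ_2 = -89.9980° (elbow-down)
β = atan2(3.0002,1.9998) = 56.3146°; ψ = atan2(-2.0000,3.0001) = -33.6894°
θ_1 = β − ψ = 90.0041°
θ_3 = φ − θ_1 − θ_2 = -45.0061° (wrapped to (-180°,180°])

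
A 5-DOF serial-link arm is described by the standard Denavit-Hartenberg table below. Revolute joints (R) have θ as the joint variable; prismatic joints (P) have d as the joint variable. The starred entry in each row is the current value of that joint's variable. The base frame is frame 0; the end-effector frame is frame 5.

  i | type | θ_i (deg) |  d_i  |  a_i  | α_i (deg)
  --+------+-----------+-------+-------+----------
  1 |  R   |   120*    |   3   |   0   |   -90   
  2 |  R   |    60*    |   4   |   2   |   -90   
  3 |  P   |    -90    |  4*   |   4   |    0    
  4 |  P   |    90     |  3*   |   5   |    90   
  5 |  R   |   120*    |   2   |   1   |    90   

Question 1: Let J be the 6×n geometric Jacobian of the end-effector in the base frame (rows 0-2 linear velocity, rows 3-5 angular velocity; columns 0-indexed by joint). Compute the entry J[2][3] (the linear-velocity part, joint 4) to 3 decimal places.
prismatic axis z_3 = (0.4330,-0.7500,-0.5000)
J_v[:, 3] = z_3; J_ω[:, 3] = (0,0,0)
entry J[2][3] = -0.5000

-0.500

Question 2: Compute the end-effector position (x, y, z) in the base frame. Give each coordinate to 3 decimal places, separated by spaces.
after link 1: o_1 = (0.0000, 0.0000, 3.0000)
after link 2: o_2 = (-3.9641, -1.1340, 1.2679)
after link 3: o_3 = (-5.6962, -6.1340, -0.7321)
after link 4: o_4 = (-5.6471, -6.2189, -6.5622)
after link 5: o_5 = (-6.8792, -8.0849, -6.5622)

-6.879 -8.085 -6.562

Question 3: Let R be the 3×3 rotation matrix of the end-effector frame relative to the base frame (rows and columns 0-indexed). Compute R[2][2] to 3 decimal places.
-1.000

End-effector z-axis (col 2 of R) = (-0.0000,0.0000,-1.0000)
R[2][2] = -1.0000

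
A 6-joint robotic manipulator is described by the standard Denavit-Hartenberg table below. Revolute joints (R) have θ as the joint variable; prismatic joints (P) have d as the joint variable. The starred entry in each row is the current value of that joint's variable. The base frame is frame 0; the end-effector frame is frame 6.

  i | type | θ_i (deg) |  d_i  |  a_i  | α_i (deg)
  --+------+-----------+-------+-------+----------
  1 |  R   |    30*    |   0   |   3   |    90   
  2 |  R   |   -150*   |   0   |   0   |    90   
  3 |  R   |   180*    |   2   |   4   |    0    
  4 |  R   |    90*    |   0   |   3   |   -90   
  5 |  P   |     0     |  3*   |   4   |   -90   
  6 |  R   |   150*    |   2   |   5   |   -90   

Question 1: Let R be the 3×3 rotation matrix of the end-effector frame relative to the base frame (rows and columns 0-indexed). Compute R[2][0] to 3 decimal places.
0.250

End-effector x-axis (col 0 of R) = (0.8080,-0.5335,0.2500)
R[2][0] = 0.2500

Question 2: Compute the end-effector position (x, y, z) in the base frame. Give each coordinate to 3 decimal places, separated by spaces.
after link 1: o_1 = (2.5981, 1.5000, 0.0000)
after link 2: o_2 = (2.5981, 1.5000, 0.0000)
after link 3: o_3 = (4.7321, 2.7321, 3.7321)
after link 4: o_4 = (3.2321, 5.3301, 3.7321)
after link 5: o_5 = (-1.0179, 7.4952, 2.2321)
after link 6: o_6 = (3.8881, 5.3277, 1.7500)

3.888 5.328 1.750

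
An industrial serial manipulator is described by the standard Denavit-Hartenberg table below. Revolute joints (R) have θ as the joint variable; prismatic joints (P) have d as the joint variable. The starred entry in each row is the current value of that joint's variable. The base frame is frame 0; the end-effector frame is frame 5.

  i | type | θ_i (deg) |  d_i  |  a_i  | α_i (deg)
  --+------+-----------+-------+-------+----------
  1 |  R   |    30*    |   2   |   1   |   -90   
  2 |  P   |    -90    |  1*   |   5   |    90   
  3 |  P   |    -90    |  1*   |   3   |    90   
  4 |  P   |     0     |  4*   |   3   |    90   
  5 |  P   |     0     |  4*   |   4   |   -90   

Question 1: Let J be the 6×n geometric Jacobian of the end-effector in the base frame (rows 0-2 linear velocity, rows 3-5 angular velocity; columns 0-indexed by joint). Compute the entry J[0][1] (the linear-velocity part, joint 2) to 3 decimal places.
-0.500

prismatic axis z_1 = (-0.5000,0.8660,0.0000)
J_v[:, 1] = z_1; J_ω[:, 1] = (0,0,0)
entry J[0][1] = -0.5000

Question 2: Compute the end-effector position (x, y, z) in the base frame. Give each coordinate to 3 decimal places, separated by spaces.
7.964 -5.794 3.000

after link 1: o_1 = (0.8660, 0.5000, 2.0000)
after link 2: o_2 = (0.3660, 1.3660, 7.0000)
after link 3: o_3 = (1.0000, -1.7321, 7.0000)
after link 4: o_4 = (2.5000, -4.3301, 3.0000)
after link 5: o_5 = (7.9641, -5.7942, 3.0000)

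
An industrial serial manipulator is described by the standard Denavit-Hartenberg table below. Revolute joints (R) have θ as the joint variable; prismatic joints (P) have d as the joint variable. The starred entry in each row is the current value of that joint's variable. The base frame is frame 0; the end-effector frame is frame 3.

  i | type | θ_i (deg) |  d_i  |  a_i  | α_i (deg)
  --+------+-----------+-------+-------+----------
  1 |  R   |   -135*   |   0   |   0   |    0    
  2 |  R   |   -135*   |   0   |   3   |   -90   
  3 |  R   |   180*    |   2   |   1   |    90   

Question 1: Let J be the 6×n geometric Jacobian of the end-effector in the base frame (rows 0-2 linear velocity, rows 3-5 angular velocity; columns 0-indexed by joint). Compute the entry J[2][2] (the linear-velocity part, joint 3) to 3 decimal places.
1.000

axis z_2 = (-1.0000,-0.0000,0.0000); lever o_n−o_2 = (-2.0000,-1.0000,0.0000)
cross product → J_v[:, 2] = (0.0000,-0.0000,1.0000)
J_ω[:, 2] = z_2
entry J[2][2] = 1.0000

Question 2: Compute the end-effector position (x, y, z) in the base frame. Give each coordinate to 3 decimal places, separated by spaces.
-2.000 2.000 0.000

after link 1: o_1 = (0.0000, 0.0000, 0.0000)
after link 2: o_2 = (-0.0000, 3.0000, 0.0000)
after link 3: o_3 = (-2.0000, 2.0000, 0.0000)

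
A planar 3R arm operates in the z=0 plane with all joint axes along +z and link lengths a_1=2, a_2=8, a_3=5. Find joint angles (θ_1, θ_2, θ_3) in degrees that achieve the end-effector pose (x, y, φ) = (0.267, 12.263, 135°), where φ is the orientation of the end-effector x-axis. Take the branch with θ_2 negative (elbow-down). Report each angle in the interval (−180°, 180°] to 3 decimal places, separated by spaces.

102.913 -44.999 77.086

wrist centre = target − a_3·(cos φ, sin φ) = (3.8025, 8.7275)
cos θ_2 = (90.6279−2²−8²)/(2·2·8) = 0.7071; θ_2 = -44.9987° (elbow-down)
β = atan2(8.7275,3.8025) = 66.4574°; ψ = atan2(-5.6567,7.6570) = -36.4558°
θ_1 = β − ψ = 102.9131°
θ_3 = φ − θ_1 − θ_2 = 77.0856° (wrapped to (-180°,180°])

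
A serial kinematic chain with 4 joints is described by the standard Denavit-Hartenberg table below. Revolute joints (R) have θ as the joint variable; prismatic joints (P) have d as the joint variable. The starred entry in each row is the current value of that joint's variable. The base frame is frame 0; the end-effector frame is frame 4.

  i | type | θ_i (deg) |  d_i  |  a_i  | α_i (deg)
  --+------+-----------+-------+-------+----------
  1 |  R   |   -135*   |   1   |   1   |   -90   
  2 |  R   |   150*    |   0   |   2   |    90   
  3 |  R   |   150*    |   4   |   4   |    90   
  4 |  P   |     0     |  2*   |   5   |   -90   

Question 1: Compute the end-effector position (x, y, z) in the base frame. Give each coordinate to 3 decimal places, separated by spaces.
-0.650 -9.464 -0.067

after link 1: o_1 = (-0.7071, -0.7071, 1.0000)
after link 2: o_2 = (0.5176, 0.5176, 0.0000)
after link 3: o_3 = (-1.6037, -4.4321, -1.7321)
after link 4: o_4 = (-0.6504, -9.4639, -0.0670)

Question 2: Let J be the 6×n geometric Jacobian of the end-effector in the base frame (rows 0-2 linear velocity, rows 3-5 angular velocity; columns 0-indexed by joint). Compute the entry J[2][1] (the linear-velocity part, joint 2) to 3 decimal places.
-6.152

axis z_1 = (0.7071,-0.7071,0.0000); lever o_n−o_1 = (0.0567,-8.7568,-1.0670)
cross product → J_v[:, 1] = (0.7545,0.7545,-6.1519)
J_ω[:, 1] = z_1
entry J[2][1] = -6.1519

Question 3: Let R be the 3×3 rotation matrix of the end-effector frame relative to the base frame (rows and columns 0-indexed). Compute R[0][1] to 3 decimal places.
-0.919

End-effector y-axis (col 1 of R) = (-0.9186,0.3062,0.2500)
R[0][1] = -0.9186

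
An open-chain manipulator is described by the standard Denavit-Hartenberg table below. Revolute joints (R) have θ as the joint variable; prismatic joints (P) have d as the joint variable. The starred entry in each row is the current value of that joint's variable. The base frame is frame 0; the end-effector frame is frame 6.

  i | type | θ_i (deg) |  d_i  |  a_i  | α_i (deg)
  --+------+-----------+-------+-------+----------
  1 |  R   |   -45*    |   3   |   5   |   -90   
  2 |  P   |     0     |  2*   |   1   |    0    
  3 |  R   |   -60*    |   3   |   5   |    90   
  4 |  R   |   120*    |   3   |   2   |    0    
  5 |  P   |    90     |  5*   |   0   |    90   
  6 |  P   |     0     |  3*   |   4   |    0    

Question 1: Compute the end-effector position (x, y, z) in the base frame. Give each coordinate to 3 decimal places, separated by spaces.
after link 1: o_1 = (3.5355, -3.5355, 3.0000)
after link 2: o_2 = (5.6569, -2.8284, 3.0000)
after link 3: o_3 = (9.5459, -2.4749, 7.3301)
after link 4: o_4 = (8.5800, 0.9405, 7.9641)
after link 5: o_5 = (5.5182, 4.0024, 10.4641)
after link 6: o_6 = (4.1860, 6.1804, 6.1651)

4.186 6.180 6.165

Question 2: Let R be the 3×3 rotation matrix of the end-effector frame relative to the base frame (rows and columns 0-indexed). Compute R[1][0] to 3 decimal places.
End-effector x-axis (col 0 of R) = (-0.6597,-0.0474,-0.7500)
R[1][0] = -0.0474

-0.047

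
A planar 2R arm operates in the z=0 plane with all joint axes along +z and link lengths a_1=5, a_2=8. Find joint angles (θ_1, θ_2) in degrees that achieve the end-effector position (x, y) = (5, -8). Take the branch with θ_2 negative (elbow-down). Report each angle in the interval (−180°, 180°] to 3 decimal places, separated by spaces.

cos θ_2 = (89.0000−5²−8²)/(2·5·8) = 0.0000; θ_2 = -90.0000° (elbow-down)
β = atan2(-8.0000,5.0000) = -57.9946°; ψ = atan2(-8.0000,5.0000) = -57.9946°
θ_1 = β − ψ = 0.0000°

0.000 -90.000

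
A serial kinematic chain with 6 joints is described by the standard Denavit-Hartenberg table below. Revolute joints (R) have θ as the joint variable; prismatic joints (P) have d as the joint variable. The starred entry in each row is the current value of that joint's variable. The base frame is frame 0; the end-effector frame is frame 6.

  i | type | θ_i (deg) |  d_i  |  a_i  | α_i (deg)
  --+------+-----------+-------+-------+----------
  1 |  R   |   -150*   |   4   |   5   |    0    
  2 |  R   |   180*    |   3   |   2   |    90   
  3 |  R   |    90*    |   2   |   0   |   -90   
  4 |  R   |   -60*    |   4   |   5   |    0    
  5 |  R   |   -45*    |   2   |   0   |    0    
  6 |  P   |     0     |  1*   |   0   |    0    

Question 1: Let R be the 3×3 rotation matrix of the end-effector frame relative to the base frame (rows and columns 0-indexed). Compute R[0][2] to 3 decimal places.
-0.866

End-effector z-axis (col 2 of R) = (-0.8660,-0.5000,0.0000)
R[0][2] = -0.8660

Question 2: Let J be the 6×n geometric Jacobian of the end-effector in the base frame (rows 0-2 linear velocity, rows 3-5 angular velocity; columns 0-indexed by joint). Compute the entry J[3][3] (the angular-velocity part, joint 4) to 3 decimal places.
axis z_3 = (-0.8660,-0.5000,0.0000); lever o_n−o_3 = (-3.8971,-7.2500,2.5000)
cross product → J_v[:, 3] = (-1.2500,2.1651,4.3301)
J_ω[:, 3] = z_3
entry J[3][3] = -0.8660

-0.866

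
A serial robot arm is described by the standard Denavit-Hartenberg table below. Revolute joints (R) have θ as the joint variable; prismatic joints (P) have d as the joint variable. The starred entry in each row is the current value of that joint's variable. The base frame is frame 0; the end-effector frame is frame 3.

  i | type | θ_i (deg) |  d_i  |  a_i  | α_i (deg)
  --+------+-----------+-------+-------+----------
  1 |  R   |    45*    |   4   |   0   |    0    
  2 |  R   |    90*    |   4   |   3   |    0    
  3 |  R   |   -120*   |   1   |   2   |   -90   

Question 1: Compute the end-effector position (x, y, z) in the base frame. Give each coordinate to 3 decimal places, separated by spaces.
after link 1: o_1 = (0.0000, 0.0000, 4.0000)
after link 2: o_2 = (-2.1213, 2.1213, 8.0000)
after link 3: o_3 = (-0.1895, 2.6390, 9.0000)

-0.189 2.639 9.000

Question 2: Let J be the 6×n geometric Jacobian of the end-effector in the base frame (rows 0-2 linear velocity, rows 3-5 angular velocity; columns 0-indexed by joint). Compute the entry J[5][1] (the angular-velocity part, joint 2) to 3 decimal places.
axis z_1 = (0.0000,0.0000,1.0000); lever o_n−o_1 = (-0.1895,2.6390,5.0000)
cross product → J_v[:, 1] = (-2.6390,-0.1895,0.0000)
J_ω[:, 1] = z_1
entry J[5][1] = 1.0000

1.000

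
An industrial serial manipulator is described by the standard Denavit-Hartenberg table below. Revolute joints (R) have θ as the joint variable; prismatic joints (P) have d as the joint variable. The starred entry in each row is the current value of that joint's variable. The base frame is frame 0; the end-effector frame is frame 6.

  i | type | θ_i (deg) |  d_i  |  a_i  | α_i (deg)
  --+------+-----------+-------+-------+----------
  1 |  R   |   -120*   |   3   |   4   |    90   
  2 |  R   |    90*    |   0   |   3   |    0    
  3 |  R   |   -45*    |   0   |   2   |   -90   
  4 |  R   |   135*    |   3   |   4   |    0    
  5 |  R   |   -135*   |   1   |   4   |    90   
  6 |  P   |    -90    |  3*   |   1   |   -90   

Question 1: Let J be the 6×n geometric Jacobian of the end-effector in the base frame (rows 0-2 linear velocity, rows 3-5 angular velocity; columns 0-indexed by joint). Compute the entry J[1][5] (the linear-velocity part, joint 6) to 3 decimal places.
prismatic axis z_5 = (-0.8660,0.5000,0.0000)
J_v[:, 5] = z_5; J_ω[:, 5] = (0,0,0)
entry J[1][5] = 0.5000

0.500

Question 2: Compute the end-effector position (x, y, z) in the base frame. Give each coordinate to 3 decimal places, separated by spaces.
after link 1: o_1 = (-2.0000, -3.4641, 3.0000)
after link 2: o_2 = (-2.0000, -3.4641, 6.0000)
after link 3: o_3 = (-2.7071, -4.6888, 7.4142)
after link 4: o_4 = (1.8030, -2.5339, 7.5355)
after link 5: o_5 = (0.7424, -4.3710, 11.0711)
after link 6: o_6 = (-2.2092, -3.4834, 10.3640)

-2.209 -3.483 10.364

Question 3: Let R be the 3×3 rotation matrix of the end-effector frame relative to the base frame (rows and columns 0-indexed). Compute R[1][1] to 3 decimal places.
End-effector y-axis (col 1 of R) = (0.8660,-0.5000,0.0000)
R[1][1] = -0.5000

-0.500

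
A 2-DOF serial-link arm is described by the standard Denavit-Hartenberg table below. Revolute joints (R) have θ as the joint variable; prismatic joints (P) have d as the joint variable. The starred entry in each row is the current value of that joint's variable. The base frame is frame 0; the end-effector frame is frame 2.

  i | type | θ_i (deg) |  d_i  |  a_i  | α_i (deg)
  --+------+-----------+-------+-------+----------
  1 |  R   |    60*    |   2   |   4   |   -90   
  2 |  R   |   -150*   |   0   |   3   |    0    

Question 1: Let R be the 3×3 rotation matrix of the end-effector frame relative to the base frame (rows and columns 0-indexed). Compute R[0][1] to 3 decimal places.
0.250

End-effector y-axis (col 1 of R) = (0.2500,0.4330,0.8660)
R[0][1] = 0.2500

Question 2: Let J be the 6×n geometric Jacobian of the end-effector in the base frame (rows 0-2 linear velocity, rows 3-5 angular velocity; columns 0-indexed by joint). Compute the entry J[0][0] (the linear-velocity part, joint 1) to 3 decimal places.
axis z_0 = ẑ; lever o_n−o_0 = (0.7010,1.2141,3.5000)
cross product → J_v[:, 0] = (-1.2141,0.7010,0.0000)
J_ω[:, 0] = z_0
entry J[0][0] = -1.2141

-1.214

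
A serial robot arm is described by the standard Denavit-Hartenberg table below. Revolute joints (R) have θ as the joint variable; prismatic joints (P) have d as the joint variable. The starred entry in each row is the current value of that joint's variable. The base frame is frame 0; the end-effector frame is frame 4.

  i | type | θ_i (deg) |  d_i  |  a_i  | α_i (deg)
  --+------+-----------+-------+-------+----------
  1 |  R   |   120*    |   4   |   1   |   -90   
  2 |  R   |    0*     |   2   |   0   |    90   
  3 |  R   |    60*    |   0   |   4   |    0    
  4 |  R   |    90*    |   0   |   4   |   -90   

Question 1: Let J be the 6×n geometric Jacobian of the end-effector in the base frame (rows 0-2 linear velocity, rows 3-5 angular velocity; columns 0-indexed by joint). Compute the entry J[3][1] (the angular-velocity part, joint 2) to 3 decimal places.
-0.866

axis z_1 = (-0.8660,-0.5000,0.0000); lever o_n−o_1 = (-5.7321,-5.0000,0.0000)
cross product → J_v[:, 1] = (0.0000,-0.0000,1.4641)
J_ω[:, 1] = z_1
entry J[3][1] = -0.8660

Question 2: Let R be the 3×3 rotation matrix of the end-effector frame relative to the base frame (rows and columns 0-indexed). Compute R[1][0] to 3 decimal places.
-1.000

End-effector x-axis (col 0 of R) = (-0.0000,-1.0000,0.0000)
R[1][0] = -1.0000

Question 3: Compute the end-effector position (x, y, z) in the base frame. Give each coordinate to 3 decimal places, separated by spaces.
-6.232 -4.134 4.000

after link 1: o_1 = (-0.5000, 0.8660, 4.0000)
after link 2: o_2 = (-2.2321, -0.1340, 4.0000)
after link 3: o_3 = (-6.2321, -0.1340, 4.0000)
after link 4: o_4 = (-6.2321, -4.1340, 4.0000)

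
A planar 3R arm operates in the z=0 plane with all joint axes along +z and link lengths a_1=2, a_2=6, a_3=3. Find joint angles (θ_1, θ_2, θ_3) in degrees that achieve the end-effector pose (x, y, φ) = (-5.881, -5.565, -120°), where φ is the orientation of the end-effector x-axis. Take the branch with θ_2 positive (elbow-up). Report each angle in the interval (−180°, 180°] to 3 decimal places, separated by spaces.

wrist centre = target − a_3·(cos φ, sin φ) = (-4.3810, -2.9669)
cos θ_2 = (27.9958−2²−6²)/(2·2·6) = -0.5002; θ_2 = 120.0116° (elbow-up)
β = atan2(-2.9669,-4.3810) = -145.8932°; ψ = atan2(5.1955,-1.0011) = 100.9058°
θ_1 = β − ψ = -246.7990°
θ_3 = φ − θ_1 − θ_2 = 6.7874° (wrapped to (-180°,180°])

113.201 120.012 6.787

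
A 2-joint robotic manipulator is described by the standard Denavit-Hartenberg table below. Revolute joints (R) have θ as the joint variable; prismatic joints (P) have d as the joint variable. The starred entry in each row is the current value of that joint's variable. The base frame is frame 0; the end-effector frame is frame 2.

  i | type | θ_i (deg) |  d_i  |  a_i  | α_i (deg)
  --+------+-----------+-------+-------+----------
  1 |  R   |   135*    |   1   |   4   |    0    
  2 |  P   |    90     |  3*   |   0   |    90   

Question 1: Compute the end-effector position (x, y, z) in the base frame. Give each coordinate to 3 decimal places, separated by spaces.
after link 1: o_1 = (-2.8284, 2.8284, 1.0000)
after link 2: o_2 = (-2.8284, 2.8284, 4.0000)

-2.828 2.828 4.000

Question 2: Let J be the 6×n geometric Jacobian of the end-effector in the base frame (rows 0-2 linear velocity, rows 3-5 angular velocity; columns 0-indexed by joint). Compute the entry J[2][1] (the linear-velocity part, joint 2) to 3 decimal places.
prismatic axis z_1 = (0.0000,0.0000,1.0000)
J_v[:, 1] = z_1; J_ω[:, 1] = (0,0,0)
entry J[2][1] = 1.0000

1.000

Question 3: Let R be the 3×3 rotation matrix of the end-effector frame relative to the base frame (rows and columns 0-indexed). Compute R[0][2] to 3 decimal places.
-0.707

End-effector z-axis (col 2 of R) = (-0.7071,0.7071,0.0000)
R[0][2] = -0.7071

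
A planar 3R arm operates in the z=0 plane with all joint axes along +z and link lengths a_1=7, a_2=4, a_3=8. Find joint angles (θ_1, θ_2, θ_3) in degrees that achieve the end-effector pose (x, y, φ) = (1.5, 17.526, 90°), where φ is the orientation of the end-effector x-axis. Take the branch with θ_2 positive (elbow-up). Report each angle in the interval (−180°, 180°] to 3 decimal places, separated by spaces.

59.998 60.006 -30.004

wrist centre = target − a_3·(cos φ, sin φ) = (1.5000, 9.5260)
cos θ_2 = (92.9947−7²−4²)/(2·7·4) = 0.4999; θ_2 = 60.0063° (elbow-up)
β = atan2(9.5260,1.5000) = 81.0515°; ψ = atan2(3.4643,8.9996) = 21.0538°
θ_1 = β − ψ = 59.9977°
θ_3 = φ − θ_1 − θ_2 = -30.0040° (wrapped to (-180°,180°])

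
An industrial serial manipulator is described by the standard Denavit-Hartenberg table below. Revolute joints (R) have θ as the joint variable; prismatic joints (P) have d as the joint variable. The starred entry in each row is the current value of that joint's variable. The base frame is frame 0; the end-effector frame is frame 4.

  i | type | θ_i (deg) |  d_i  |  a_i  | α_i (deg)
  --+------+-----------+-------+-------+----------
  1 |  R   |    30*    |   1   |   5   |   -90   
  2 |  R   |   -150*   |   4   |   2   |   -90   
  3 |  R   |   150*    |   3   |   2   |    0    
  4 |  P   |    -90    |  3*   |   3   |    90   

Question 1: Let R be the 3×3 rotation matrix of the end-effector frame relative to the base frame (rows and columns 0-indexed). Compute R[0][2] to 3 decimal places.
End-effector z-axis (col 2 of R) = (-0.8995,0.0580,0.4330)
R[0][2] = -0.8995

-0.900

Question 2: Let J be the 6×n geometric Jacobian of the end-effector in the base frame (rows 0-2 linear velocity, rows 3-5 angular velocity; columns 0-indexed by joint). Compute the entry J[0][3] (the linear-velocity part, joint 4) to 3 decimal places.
prismatic axis z_3 = (0.4330,0.2500,0.8660)
J_v[:, 3] = z_3; J_ω[:, 3] = (0,0,0)
entry J[0][3] = 0.4330

0.433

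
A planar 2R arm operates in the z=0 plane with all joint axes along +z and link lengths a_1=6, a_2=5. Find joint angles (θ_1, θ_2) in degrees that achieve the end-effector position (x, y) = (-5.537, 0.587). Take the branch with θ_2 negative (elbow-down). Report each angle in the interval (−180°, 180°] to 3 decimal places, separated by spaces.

-135.001 -119.997

cos θ_2 = (31.0029−6²−5²)/(2·6·5) = -0.5000; θ_2 = -119.9968° (elbow-down)
β = atan2(0.5870,-5.5370) = 173.9484°; ψ = atan2(-4.3303,3.5002) = -51.0507°
θ_1 = β − ψ = 224.9991°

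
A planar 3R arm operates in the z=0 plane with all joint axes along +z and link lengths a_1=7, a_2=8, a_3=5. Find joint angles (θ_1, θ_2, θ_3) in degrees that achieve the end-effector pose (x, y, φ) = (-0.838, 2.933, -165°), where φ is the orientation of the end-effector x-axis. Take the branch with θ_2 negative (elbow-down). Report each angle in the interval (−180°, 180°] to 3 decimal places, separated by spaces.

123.286 -135.002 -153.284

wrist centre = target − a_3·(cos φ, sin φ) = (3.9916, 4.2271)
cos θ_2 = (33.8014−7²−8²)/(2·7·8) = -0.7071; θ_2 = -135.0019° (elbow-down)
β = atan2(4.2271,3.9916) = 46.6411°; ψ = atan2(-5.6567,1.3430) = -76.6446°
θ_1 = β − ψ = 123.2856°
θ_3 = φ − θ_1 − θ_2 = -153.2838° (wrapped to (-180°,180°])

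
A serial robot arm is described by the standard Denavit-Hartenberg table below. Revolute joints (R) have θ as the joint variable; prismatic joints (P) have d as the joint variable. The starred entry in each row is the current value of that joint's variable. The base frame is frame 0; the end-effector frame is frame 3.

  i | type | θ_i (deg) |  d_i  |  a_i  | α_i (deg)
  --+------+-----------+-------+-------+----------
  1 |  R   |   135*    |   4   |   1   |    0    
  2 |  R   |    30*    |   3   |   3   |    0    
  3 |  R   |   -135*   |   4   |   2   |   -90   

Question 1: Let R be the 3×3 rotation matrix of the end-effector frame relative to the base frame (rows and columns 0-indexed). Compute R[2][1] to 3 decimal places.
-1.000

End-effector y-axis (col 1 of R) = (-0.0000,0.0000,-1.0000)
R[2][1] = -1.0000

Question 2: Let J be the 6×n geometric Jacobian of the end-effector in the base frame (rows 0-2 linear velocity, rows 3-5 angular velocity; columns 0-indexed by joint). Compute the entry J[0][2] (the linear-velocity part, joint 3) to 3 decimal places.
axis z_2 = (0.0000,0.0000,1.0000); lever o_n−o_2 = (1.7321,1.0000,4.0000)
cross product → J_v[:, 2] = (-1.0000,1.7321,0.0000)
J_ω[:, 2] = z_2
entry J[0][2] = -1.0000

-1.000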